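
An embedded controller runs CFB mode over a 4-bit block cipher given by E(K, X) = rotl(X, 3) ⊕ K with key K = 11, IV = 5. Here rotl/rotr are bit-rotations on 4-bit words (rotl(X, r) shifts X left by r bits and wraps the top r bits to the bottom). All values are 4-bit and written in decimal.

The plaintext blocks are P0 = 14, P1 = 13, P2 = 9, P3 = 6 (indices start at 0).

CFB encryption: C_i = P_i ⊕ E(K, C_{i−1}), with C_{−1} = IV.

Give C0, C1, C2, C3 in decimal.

C0: E(K, 5) = 1; 14 ⊕ 1 = 15.
C1: E(K, 15) = 4; 13 ⊕ 4 = 9.
C2: E(K, 9) = 7; 9 ⊕ 7 = 14.
C3: E(K, 14) = 12; 6 ⊕ 12 = 10.

C0 = 15, C1 = 9, C2 = 14, C3 = 10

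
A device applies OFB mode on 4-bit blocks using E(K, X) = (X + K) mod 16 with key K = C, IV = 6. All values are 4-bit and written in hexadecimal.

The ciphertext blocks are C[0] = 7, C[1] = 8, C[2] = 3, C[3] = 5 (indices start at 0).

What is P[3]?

P[3] = 3

OFB decryption: S_i = E(K, S_{i−1}) with S_{−1} = IV; P_i = C_i ⊕ S_i.
P[0]: S = E(K, 6) = 2; 7 ⊕ 2 = 5.
P[1]: S = E(K, 2) = E; 8 ⊕ E = 6.
P[2]: S = E(K, E) = A; 3 ⊕ A = 9.
P[3]: S = E(K, A) = 6; 5 ⊕ 6 = 3.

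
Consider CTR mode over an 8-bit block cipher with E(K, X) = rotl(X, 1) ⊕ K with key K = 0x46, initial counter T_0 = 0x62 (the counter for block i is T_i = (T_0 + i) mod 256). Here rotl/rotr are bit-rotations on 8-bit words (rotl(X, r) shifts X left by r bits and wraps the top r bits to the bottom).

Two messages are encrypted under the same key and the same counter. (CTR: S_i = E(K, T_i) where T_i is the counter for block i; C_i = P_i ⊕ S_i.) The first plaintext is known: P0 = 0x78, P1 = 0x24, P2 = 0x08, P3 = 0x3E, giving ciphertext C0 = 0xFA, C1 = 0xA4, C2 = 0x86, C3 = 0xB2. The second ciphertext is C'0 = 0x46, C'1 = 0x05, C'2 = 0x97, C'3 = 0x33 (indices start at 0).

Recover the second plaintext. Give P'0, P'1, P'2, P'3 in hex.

P'0 = 0xC4, P'1 = 0x85, P'2 = 0x19, P'3 = 0xBF

In CTR with a reused counter, both messages share the same keystream S_i, so C_i ⊕ C'_i = P_i ⊕ P'_i and thus P'_i = P_i ⊕ C_i ⊕ C'_i.
P'0: 0x78 ⊕ 0xFA ⊕ 0x46 = 0xC4.
P'1: 0x24 ⊕ 0xA4 ⊕ 0x05 = 0x85.
P'2: 0x08 ⊕ 0x86 ⊕ 0x97 = 0x19.
P'3: 0x3E ⊕ 0xB2 ⊕ 0x33 = 0xBF.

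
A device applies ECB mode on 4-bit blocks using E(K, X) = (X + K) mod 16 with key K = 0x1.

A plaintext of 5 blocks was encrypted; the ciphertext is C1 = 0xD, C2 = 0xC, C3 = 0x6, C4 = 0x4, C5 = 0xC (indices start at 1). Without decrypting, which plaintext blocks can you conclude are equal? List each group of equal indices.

ECB encrypts each block independently with the same key, so equal ciphertext blocks imply equal plaintext blocks.
C2 = C5 = 0xC, so P2 = P5.

P2 = P5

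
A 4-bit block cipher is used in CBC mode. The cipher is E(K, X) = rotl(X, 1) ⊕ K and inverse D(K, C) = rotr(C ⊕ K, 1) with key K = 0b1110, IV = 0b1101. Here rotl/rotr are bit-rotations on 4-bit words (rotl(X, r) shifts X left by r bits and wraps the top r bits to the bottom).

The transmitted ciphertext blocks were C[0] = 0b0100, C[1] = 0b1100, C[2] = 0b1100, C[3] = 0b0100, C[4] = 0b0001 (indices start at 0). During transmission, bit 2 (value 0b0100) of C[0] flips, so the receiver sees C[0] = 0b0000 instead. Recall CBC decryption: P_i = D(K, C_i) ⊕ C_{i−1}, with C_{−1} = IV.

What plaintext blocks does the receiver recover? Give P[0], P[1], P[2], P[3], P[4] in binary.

P[0] = 0b1010, P[1] = 0b0001, P[2] = 0b1101, P[3] = 0b1001, P[4] = 0b1011

Only C[0] changed, to 0b0000. In CBC, a change in C_i garbles P_i and flips the same bit in P_{i+1}. Decrypting the received ciphertext:
P[0]: D(K, 0b0000) = 0b0111; 0b0111 ⊕ 0b1101 = 0b1010.
P[1]: D(K, 0b1100) = 0b0001; 0b0001 ⊕ 0b0000 = 0b0001.
P[2]: D(K, 0b1100) = 0b0001; 0b0001 ⊕ 0b1100 = 0b1101.
P[3]: D(K, 0b0100) = 0b0101; 0b0101 ⊕ 0b1100 = 0b1001.
P[4]: D(K, 0b0001) = 0b1111; 0b1111 ⊕ 0b0100 = 0b1011.
Blocks that differ from the original plaintext: P[0], P[1].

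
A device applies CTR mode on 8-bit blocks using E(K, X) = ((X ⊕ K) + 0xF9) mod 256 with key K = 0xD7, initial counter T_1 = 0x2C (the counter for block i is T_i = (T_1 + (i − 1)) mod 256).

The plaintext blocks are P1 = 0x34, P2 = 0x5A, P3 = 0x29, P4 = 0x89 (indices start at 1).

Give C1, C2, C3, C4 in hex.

C1 = 0xC0, C2 = 0xA9, C3 = 0xDB, C4 = 0x78

CTR encryption: S_i = E(K, T_i) where T_i is the counter for block i; C_i = P_i ⊕ S_i.
C1: T = 0x2C, S = E(K, T) = 0xF4; 0x34 ⊕ 0xF4 = 0xC0.
C2: T = 0x2D, S = E(K, T) = 0xF3; 0x5A ⊕ 0xF3 = 0xA9.
C3: T = 0x2E, S = E(K, T) = 0xF2; 0x29 ⊕ 0xF2 = 0xDB.
C4: T = 0x2F, S = E(K, T) = 0xF1; 0x89 ⊕ 0xF1 = 0x78.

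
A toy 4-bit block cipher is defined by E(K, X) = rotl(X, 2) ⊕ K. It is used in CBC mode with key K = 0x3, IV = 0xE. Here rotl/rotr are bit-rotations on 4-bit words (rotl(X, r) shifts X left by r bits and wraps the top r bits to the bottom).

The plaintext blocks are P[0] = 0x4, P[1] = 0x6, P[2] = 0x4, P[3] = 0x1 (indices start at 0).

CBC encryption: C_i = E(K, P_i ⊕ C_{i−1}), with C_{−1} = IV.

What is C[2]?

C[0]: P[0] ⊕ 0xE = 0xA; E(K, 0xA) = 0x9.
C[1]: P[1] ⊕ 0x9 = 0xF; E(K, 0xF) = 0xC.
C[2]: P[2] ⊕ 0xC = 0x8; E(K, 0x8) = 0x1.

C[2] = 0x1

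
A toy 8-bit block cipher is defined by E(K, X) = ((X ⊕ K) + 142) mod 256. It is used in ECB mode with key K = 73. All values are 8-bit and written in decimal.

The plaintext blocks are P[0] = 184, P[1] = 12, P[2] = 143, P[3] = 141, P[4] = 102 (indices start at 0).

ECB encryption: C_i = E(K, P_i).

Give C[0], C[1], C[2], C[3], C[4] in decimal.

C[0] = 127, C[1] = 211, C[2] = 84, C[3] = 82, C[4] = 189

C[0]: E(K, 184) = 127.
C[1]: E(K, 12) = 211.
C[2]: E(K, 143) = 84.
C[3]: E(K, 141) = 82.
C[4]: E(K, 102) = 189.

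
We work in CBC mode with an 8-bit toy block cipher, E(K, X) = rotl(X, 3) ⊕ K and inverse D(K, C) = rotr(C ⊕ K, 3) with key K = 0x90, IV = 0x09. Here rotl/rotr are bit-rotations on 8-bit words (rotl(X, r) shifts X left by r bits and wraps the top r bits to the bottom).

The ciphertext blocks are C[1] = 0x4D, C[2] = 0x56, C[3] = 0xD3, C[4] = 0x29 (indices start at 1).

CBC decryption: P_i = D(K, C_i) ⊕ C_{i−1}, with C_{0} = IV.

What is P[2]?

P[2]: D(K, 0x56) = 0xD8; 0xD8 ⊕ 0x4D = 0x95.

P[2] = 0x95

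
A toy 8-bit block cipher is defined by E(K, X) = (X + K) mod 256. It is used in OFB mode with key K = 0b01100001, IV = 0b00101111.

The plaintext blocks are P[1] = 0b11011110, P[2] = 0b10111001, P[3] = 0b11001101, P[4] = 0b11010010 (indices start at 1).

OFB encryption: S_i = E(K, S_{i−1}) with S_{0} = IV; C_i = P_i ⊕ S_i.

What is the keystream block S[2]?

C[1]: S = E(K, 0b00101111) = 0b10010000; 0b11011110 ⊕ 0b10010000 = 0b01001110.
C[2]: S = E(K, 0b10010000) = 0b11110001; 0b10111001 ⊕ 0b11110001 = 0b01001000.
So S[2] = 0b11110001.

0b11110001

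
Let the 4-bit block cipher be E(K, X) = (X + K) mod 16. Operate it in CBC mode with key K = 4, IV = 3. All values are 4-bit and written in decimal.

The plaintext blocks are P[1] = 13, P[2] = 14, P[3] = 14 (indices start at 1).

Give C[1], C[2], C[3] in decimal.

C[1] = 2, C[2] = 0, C[3] = 2

CBC encryption: C_i = E(K, P_i ⊕ C_{i−1}), with C_{0} = IV.
C[1]: P[1] ⊕ 3 = 14; E(K, 14) = 2.
C[2]: P[2] ⊕ 2 = 12; E(K, 12) = 0.
C[3]: P[3] ⊕ 0 = 14; E(K, 14) = 2.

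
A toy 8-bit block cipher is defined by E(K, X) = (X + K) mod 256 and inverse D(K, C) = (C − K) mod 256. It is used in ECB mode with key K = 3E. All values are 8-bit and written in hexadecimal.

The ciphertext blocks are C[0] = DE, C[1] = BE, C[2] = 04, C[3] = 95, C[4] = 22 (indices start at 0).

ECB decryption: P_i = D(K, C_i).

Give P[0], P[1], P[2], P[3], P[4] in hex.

P[0] = A0, P[1] = 80, P[2] = C6, P[3] = 57, P[4] = E4

P[0]: D(K, DE) = A0.
P[1]: D(K, BE) = 80.
P[2]: D(K, 04) = C6.
P[3]: D(K, 95) = 57.
P[4]: D(K, 22) = E4.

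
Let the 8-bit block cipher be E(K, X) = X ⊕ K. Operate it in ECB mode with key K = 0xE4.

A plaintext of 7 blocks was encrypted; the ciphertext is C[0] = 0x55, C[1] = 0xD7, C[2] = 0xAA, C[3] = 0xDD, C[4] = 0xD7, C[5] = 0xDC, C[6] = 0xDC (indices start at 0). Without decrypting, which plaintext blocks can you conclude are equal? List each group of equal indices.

P[1] = P[4]; P[5] = P[6]

ECB encrypts each block independently with the same key, so equal ciphertext blocks imply equal plaintext blocks.
C[1] = C[4] = 0xD7, so P[1] = P[4].
C[5] = C[6] = 0xDC, so P[5] = P[6].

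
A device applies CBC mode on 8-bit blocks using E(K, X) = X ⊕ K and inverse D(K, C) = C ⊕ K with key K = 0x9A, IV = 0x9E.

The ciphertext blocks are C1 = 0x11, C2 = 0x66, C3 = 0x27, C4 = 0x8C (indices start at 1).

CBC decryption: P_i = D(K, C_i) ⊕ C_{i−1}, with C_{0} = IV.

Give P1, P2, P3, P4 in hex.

P1 = 0x15, P2 = 0xED, P3 = 0xDB, P4 = 0x31

P1: D(K, 0x11) = 0x8B; 0x8B ⊕ 0x9E = 0x15.
P2: D(K, 0x66) = 0xFC; 0xFC ⊕ 0x11 = 0xED.
P3: D(K, 0x27) = 0xBD; 0xBD ⊕ 0x66 = 0xDB.
P4: D(K, 0x8C) = 0x16; 0x16 ⊕ 0x27 = 0x31.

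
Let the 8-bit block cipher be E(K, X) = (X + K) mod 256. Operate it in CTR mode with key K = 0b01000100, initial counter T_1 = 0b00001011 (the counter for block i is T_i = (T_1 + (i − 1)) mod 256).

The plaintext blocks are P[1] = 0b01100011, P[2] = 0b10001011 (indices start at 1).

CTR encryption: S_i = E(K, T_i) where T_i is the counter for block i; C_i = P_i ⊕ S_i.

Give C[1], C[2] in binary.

C[1] = 0b00101100, C[2] = 0b11011011

C[1]: T = 0b00001011, S = E(K, T) = 0b01001111; 0b01100011 ⊕ 0b01001111 = 0b00101100.
C[2]: T = 0b00001100, S = E(K, T) = 0b01010000; 0b10001011 ⊕ 0b01010000 = 0b11011011.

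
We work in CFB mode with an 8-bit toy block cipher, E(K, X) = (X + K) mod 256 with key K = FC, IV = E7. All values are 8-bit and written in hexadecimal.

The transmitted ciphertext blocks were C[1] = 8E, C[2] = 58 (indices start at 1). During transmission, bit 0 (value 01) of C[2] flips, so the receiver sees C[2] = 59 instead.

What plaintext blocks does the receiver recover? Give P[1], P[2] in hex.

P[1] = 6D, P[2] = D3

CFB decryption: P_i = C_i ⊕ E(K, C_{i−1}), with C_{0} = IV.
Only C[2] changed, to 59. In CFB, a change in C_i flips the same bit in P_i and garbles P_{i+1}. Decrypting the received ciphertext:
P[1]: E(K, E7) = E3; 8E ⊕ E3 = 6D.
P[2]: E(K, 8E) = 8A; 59 ⊕ 8A = D3.
Blocks that differ from the original plaintext: P[2].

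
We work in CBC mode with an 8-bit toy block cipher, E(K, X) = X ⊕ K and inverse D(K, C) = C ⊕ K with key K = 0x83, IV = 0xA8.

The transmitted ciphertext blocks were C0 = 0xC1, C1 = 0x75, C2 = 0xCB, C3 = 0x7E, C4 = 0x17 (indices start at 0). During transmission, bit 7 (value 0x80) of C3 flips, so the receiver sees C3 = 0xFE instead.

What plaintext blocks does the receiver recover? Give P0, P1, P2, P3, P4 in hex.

P0 = 0xEA, P1 = 0x37, P2 = 0x3D, P3 = 0xB6, P4 = 0x6A

CBC decryption: P_i = D(K, C_i) ⊕ C_{i−1}, with C_{−1} = IV.
Only C3 changed, to 0xFE. In CBC, a change in C_i garbles P_i and flips the same bit in P_{i+1}. Decrypting the received ciphertext:
P0: D(K, 0xC1) = 0x42; 0x42 ⊕ 0xA8 = 0xEA.
P1: D(K, 0x75) = 0xF6; 0xF6 ⊕ 0xC1 = 0x37.
P2: D(K, 0xCB) = 0x48; 0x48 ⊕ 0x75 = 0x3D.
P3: D(K, 0xFE) = 0x7D; 0x7D ⊕ 0xCB = 0xB6.
P4: D(K, 0x17) = 0x94; 0x94 ⊕ 0xFE = 0x6A.
Blocks that differ from the original plaintext: P3, P4.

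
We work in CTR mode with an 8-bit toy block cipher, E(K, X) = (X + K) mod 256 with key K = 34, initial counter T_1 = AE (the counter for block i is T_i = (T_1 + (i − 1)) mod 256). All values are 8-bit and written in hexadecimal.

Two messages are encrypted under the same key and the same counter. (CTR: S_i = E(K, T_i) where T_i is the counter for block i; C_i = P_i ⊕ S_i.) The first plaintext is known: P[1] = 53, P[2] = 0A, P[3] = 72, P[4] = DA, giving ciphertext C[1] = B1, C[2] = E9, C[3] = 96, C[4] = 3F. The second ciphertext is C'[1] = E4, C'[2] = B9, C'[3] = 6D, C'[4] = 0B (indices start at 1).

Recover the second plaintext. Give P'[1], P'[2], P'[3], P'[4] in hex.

P'[1] = 06, P'[2] = 5A, P'[3] = 89, P'[4] = EE

In CTR with a reused counter, both messages share the same keystream S_i, so C_i ⊕ C'_i = P_i ⊕ P'_i and thus P'_i = P_i ⊕ C_i ⊕ C'_i.
P'[1]: 53 ⊕ B1 ⊕ E4 = 06.
P'[2]: 0A ⊕ E9 ⊕ B9 = 5A.
P'[3]: 72 ⊕ 96 ⊕ 6D = 89.
P'[4]: DA ⊕ 3F ⊕ 0B = EE.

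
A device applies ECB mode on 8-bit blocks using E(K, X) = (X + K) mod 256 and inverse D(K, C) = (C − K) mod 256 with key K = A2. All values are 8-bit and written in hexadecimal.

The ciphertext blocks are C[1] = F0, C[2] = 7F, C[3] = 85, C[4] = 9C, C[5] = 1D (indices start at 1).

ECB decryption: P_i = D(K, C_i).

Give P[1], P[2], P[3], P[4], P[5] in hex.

P[1]: D(K, F0) = 4E.
P[2]: D(K, 7F) = DD.
P[3]: D(K, 85) = E3.
P[4]: D(K, 9C) = FA.
P[5]: D(K, 1D) = 7B.

P[1] = 4E, P[2] = DD, P[3] = E3, P[4] = FA, P[5] = 7B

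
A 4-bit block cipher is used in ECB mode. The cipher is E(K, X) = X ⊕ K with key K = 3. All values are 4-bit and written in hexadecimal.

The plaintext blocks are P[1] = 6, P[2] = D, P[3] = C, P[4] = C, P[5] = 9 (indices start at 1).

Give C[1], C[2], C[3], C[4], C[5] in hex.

C[1] = 5, C[2] = E, C[3] = F, C[4] = F, C[5] = A

ECB encryption: C_i = E(K, P_i).
C[1]: E(K, 6) = 5.
C[2]: E(K, D) = E.
C[3]: E(K, C) = F.
C[4]: E(K, C) = F.
C[5]: E(K, 9) = A.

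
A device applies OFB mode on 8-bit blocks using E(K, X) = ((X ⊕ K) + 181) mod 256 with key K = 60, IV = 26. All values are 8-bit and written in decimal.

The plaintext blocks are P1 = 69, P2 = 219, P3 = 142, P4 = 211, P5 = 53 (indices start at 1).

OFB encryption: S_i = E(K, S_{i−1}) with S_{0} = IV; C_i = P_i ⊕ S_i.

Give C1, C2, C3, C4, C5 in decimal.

C1 = 158, C2 = 71, C3 = 219, C4 = 205, C5 = 226

C1: S = E(K, 26) = 219; 69 ⊕ 219 = 158.
C2: S = E(K, 219) = 156; 219 ⊕ 156 = 71.
C3: S = E(K, 156) = 85; 142 ⊕ 85 = 219.
C4: S = E(K, 85) = 30; 211 ⊕ 30 = 205.
C5: S = E(K, 30) = 215; 53 ⊕ 215 = 226.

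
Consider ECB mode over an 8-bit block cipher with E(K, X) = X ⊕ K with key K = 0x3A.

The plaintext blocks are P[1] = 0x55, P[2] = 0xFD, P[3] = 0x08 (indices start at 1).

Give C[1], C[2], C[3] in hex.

ECB encryption: C_i = E(K, P_i).
C[1]: E(K, 0x55) = 0x6F.
C[2]: E(K, 0xFD) = 0xC7.
C[3]: E(K, 0x08) = 0x32.

C[1] = 0x6F, C[2] = 0xC7, C[3] = 0x32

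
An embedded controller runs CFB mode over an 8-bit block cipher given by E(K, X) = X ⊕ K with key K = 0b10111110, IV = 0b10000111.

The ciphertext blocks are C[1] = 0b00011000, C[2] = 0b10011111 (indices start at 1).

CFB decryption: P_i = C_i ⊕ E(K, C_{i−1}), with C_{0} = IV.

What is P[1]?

P[1] = 0b00100001

P[1]: E(K, 0b10000111) = 0b00111001; 0b00011000 ⊕ 0b00111001 = 0b00100001.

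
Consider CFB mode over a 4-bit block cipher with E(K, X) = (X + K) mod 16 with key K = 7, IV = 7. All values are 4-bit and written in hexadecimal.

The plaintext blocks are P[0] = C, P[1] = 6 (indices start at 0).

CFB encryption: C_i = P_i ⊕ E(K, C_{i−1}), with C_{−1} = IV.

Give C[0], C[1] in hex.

C[0]: E(K, 7) = E; C ⊕ E = 2.
C[1]: E(K, 2) = 9; 6 ⊕ 9 = F.

C[0] = 2, C[1] = F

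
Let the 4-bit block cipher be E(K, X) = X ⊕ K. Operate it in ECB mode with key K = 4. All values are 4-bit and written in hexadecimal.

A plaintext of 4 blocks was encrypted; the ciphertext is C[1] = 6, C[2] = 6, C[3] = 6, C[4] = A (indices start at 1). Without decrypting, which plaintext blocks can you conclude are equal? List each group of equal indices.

ECB encrypts each block independently with the same key, so equal ciphertext blocks imply equal plaintext blocks.
C[1] = C[2] = C[3] = 6, so P[1] = P[2] = P[3].

P[1] = P[2] = P[3]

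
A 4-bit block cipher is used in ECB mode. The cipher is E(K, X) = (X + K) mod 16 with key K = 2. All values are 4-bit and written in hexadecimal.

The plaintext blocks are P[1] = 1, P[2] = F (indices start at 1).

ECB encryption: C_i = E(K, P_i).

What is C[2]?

C[2] = 1

C[2]: E(K, F) = 1.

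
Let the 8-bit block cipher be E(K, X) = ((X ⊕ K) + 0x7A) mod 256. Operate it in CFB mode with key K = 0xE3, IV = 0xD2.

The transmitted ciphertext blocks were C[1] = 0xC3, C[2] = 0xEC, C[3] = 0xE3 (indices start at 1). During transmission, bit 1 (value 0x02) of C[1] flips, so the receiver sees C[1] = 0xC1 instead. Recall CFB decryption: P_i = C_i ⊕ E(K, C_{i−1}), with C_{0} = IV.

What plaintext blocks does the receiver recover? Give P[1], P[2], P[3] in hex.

P[1] = 0x6A, P[2] = 0x70, P[3] = 0x6A

Only C[1] changed, to 0xC1. In CFB, a change in C_i flips the same bit in P_i and garbles P_{i+1}. Decrypting the received ciphertext:
P[1]: E(K, 0xD2) = 0xAB; 0xC1 ⊕ 0xAB = 0x6A.
P[2]: E(K, 0xC1) = 0x9C; 0xEC ⊕ 0x9C = 0x70.
P[3]: E(K, 0xEC) = 0x89; 0xE3 ⊕ 0x89 = 0x6A.
Blocks that differ from the original plaintext: P[1], P[2].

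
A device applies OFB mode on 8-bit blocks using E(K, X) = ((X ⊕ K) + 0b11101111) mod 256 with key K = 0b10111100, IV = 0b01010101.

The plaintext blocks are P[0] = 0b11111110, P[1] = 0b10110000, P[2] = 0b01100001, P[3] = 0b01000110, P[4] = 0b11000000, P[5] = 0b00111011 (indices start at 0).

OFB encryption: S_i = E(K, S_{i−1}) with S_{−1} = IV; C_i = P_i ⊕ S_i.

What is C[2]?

C[2] = 0b10111111

C[0]: S = E(K, 0b01010101) = 0b11011000; 0b11111110 ⊕ 0b11011000 = 0b00100110.
C[1]: S = E(K, 0b11011000) = 0b01010011; 0b10110000 ⊕ 0b01010011 = 0b11100011.
C[2]: S = E(K, 0b01010011) = 0b11011110; 0b01100001 ⊕ 0b11011110 = 0b10111111.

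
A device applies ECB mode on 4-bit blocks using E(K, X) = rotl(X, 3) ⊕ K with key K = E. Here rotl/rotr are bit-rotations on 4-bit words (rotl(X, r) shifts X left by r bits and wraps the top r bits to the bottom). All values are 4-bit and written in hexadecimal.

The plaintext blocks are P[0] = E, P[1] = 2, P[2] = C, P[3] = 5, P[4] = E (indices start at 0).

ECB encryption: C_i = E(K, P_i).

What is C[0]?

C[0] = 9

C[0]: E(K, E) = 9.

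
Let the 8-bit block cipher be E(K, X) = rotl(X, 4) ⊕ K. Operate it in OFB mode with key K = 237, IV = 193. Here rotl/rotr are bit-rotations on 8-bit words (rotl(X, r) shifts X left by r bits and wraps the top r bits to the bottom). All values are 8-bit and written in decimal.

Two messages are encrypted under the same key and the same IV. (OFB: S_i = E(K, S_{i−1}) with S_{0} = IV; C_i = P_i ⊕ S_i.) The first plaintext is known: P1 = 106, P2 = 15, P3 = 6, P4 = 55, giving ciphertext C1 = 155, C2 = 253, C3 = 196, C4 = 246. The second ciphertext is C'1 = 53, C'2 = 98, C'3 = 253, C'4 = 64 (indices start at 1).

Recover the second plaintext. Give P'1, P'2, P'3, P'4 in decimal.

In OFB with a reused IV, both messages share the same keystream S_i, so C_i ⊕ C'_i = P_i ⊕ P'_i and thus P'_i = P_i ⊕ C_i ⊕ C'_i.
P'1: 106 ⊕ 155 ⊕ 53 = 196.
P'2: 15 ⊕ 253 ⊕ 98 = 144.
P'3: 6 ⊕ 196 ⊕ 253 = 63.
P'4: 55 ⊕ 246 ⊕ 64 = 129.

P'1 = 196, P'2 = 144, P'3 = 63, P'4 = 129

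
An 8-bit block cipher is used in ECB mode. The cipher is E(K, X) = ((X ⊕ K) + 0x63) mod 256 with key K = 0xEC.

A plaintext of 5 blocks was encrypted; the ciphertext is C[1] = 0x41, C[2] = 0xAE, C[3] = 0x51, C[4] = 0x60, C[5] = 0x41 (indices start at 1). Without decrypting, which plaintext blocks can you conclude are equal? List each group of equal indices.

ECB encrypts each block independently with the same key, so equal ciphertext blocks imply equal plaintext blocks.
C[1] = C[5] = 0x41, so P[1] = P[5].

P[1] = P[5]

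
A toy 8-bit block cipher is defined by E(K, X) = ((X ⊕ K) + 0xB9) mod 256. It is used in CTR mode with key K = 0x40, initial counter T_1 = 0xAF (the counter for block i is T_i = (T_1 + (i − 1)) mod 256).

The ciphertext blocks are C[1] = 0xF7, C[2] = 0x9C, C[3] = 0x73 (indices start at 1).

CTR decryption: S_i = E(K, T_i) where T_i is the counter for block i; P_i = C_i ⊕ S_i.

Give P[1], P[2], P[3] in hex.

P[1]: T = 0xAF, S = E(K, T) = 0xA8; 0xF7 ⊕ 0xA8 = 0x5F.
P[2]: T = 0xB0, S = E(K, T) = 0xA9; 0x9C ⊕ 0xA9 = 0x35.
P[3]: T = 0xB1, S = E(K, T) = 0xAA; 0x73 ⊕ 0xAA = 0xD9.

P[1] = 0x5F, P[2] = 0x35, P[3] = 0xD9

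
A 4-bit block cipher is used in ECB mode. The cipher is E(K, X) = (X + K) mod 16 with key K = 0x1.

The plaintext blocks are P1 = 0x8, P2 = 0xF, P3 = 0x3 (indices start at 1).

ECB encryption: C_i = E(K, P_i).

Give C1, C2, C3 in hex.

C1: E(K, 0x8) = 0x9.
C2: E(K, 0xF) = 0x0.
C3: E(K, 0x3) = 0x4.

C1 = 0x9, C2 = 0x0, C3 = 0x4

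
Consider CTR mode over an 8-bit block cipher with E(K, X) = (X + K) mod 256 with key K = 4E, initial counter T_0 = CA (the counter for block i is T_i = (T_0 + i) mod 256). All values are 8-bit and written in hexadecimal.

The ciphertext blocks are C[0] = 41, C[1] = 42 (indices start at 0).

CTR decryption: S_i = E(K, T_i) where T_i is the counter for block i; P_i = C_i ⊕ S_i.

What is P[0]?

P[0]: T = CA, S = E(K, T) = 18; 41 ⊕ 18 = 59.

P[0] = 59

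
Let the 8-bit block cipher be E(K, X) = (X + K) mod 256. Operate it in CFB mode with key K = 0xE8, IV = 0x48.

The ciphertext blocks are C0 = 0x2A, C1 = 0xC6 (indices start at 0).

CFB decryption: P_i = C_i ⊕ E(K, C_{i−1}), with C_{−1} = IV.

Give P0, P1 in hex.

P0: E(K, 0x48) = 0x30; 0x2A ⊕ 0x30 = 0x1A.
P1: E(K, 0x2A) = 0x12; 0xC6 ⊕ 0x12 = 0xD4.

P0 = 0x1A, P1 = 0xD4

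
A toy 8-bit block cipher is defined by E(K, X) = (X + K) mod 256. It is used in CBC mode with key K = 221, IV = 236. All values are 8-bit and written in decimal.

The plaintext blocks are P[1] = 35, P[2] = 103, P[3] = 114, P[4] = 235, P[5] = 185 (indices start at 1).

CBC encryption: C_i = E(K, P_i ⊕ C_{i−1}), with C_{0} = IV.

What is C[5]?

C[1]: P[1] ⊕ 236 = 207; E(K, 207) = 172.
C[2]: P[2] ⊕ 172 = 203; E(K, 203) = 168.
C[3]: P[3] ⊕ 168 = 218; E(K, 218) = 183.
C[4]: P[4] ⊕ 183 = 92; E(K, 92) = 57.
C[5]: P[5] ⊕ 57 = 128; E(K, 128) = 93.

C[5] = 93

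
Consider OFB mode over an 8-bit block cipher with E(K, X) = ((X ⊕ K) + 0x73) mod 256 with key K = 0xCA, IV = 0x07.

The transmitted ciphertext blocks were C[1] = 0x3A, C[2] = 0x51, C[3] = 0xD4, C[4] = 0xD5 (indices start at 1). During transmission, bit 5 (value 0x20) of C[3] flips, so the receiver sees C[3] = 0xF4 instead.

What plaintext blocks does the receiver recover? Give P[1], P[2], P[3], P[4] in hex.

P[1] = 0x7A, P[2] = 0xAC, P[3] = 0x5E, P[4] = 0x06

OFB decryption: S_i = E(K, S_{i−1}) with S_{0} = IV; P_i = C_i ⊕ S_i.
Only C[3] changed, to 0xF4. In OFB, a change in C_i flips the same bit in P_i only; the keystream is unaffected. Decrypting the received ciphertext:
P[1]: S = E(K, 0x07) = 0x40; 0x3A ⊕ 0x40 = 0x7A.
P[2]: S = E(K, 0x40) = 0xFD; 0x51 ⊕ 0xFD = 0xAC.
P[3]: S = E(K, 0xFD) = 0xAA; 0xF4 ⊕ 0xAA = 0x5E.
P[4]: S = E(K, 0xAA) = 0xD3; 0xD5 ⊕ 0xD3 = 0x06.
Blocks that differ from the original plaintext: P[3].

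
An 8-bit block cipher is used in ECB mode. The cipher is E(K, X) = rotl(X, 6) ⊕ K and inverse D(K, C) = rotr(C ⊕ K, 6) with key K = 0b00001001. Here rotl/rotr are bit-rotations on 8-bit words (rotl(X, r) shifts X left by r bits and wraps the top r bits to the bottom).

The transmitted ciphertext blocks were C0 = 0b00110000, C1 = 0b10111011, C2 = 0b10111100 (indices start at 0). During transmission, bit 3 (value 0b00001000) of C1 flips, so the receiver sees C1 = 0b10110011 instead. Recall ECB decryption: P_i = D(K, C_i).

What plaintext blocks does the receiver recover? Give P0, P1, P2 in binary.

P0 = 0b11100100, P1 = 0b11101010, P2 = 0b11010110

Only C1 changed, to 0b10110011. In ECB, a change in C_i affects only P_i. Decrypting the received ciphertext:
P0: D(K, 0b00110000) = 0b11100100.
P1: D(K, 0b10110011) = 0b11101010.
P2: D(K, 0b10111100) = 0b11010110.
Blocks that differ from the original plaintext: P1.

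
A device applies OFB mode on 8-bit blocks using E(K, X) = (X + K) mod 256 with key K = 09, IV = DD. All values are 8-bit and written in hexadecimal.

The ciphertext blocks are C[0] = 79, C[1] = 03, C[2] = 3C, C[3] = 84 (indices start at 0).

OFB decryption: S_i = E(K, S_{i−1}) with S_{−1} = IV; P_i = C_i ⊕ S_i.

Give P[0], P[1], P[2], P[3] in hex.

P[0] = 9F, P[1] = EC, P[2] = C4, P[3] = 85

P[0]: S = E(K, DD) = E6; 79 ⊕ E6 = 9F.
P[1]: S = E(K, E6) = EF; 03 ⊕ EF = EC.
P[2]: S = E(K, EF) = F8; 3C ⊕ F8 = C4.
P[3]: S = E(K, F8) = 01; 84 ⊕ 01 = 85.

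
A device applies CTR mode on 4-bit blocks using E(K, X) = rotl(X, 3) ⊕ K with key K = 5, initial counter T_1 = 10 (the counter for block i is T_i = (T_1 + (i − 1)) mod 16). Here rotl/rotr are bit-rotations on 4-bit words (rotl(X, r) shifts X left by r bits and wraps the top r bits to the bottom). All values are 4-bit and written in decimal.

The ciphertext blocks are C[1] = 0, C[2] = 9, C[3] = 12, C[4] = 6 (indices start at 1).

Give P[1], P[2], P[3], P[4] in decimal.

CTR decryption: S_i = E(K, T_i) where T_i is the counter for block i; P_i = C_i ⊕ S_i.
P[1]: T = 10, S = E(K, T) = 0; 0 ⊕ 0 = 0.
P[2]: T = 11, S = E(K, T) = 8; 9 ⊕ 8 = 1.
P[3]: T = 12, S = E(K, T) = 3; 12 ⊕ 3 = 15.
P[4]: T = 13, S = E(K, T) = 11; 6 ⊕ 11 = 13.

P[1] = 0, P[2] = 1, P[3] = 15, P[4] = 13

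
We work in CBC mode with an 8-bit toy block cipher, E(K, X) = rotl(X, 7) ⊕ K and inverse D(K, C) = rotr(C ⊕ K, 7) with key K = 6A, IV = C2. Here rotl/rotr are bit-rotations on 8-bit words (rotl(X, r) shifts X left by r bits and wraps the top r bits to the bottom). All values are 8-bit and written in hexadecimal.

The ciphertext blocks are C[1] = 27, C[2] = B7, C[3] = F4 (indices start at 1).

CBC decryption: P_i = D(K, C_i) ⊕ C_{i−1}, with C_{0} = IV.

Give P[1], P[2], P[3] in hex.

P[1]: D(K, 27) = 9A; 9A ⊕ C2 = 58.
P[2]: D(K, B7) = BB; BB ⊕ 27 = 9C.
P[3]: D(K, F4) = 3D; 3D ⊕ B7 = 8A.

P[1] = 58, P[2] = 9C, P[3] = 8A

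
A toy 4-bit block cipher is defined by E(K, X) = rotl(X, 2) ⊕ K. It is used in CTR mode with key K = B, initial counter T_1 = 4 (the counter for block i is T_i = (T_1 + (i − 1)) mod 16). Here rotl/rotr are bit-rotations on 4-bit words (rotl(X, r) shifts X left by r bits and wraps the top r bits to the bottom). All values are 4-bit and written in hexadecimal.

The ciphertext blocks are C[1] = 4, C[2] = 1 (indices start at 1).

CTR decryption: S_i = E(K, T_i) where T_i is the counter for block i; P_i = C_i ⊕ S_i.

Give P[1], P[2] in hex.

P[1]: T = 4, S = E(K, T) = A; 4 ⊕ A = E.
P[2]: T = 5, S = E(K, T) = E; 1 ⊕ E = F.

P[1] = E, P[2] = F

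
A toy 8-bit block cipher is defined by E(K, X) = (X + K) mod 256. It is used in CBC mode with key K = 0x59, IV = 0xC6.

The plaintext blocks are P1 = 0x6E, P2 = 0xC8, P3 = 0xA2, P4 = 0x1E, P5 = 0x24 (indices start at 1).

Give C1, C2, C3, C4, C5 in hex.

C1 = 0x01, C2 = 0x22, C3 = 0xD9, C4 = 0x20, C5 = 0x5D

CBC encryption: C_i = E(K, P_i ⊕ C_{i−1}), with C_{0} = IV.
C1: P1 ⊕ 0xC6 = 0xA8; E(K, 0xA8) = 0x01.
C2: P2 ⊕ 0x01 = 0xC9; E(K, 0xC9) = 0x22.
C3: P3 ⊕ 0x22 = 0x80; E(K, 0x80) = 0xD9.
C4: P4 ⊕ 0xD9 = 0xC7; E(K, 0xC7) = 0x20.
C5: P5 ⊕ 0x20 = 0x04; E(K, 0x04) = 0x5D.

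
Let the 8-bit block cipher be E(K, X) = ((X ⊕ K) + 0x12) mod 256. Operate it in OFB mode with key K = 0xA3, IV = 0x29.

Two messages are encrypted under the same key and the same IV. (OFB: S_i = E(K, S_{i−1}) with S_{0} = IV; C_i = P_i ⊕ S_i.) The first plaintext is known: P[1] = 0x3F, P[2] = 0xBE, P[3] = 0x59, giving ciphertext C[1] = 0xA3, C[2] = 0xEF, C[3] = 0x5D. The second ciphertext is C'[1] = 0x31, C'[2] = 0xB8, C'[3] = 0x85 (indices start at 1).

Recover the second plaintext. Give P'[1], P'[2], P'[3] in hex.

P'[1] = 0xAD, P'[2] = 0xE9, P'[3] = 0x81

In OFB with a reused IV, both messages share the same keystream S_i, so C_i ⊕ C'_i = P_i ⊕ P'_i and thus P'_i = P_i ⊕ C_i ⊕ C'_i.
P'[1]: 0x3F ⊕ 0xA3 ⊕ 0x31 = 0xAD.
P'[2]: 0xBE ⊕ 0xEF ⊕ 0xB8 = 0xE9.
P'[3]: 0x59 ⊕ 0x5D ⊕ 0x85 = 0x81.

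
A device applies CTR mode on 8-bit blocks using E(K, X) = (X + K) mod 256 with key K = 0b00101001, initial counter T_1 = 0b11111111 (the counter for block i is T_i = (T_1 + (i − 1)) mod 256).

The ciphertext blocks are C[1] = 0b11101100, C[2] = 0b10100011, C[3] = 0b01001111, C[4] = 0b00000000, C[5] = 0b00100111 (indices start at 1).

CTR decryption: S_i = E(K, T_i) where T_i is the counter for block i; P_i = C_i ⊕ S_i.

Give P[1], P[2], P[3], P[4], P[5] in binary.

P[1]: T = 0b11111111, S = E(K, T) = 0b00101000; 0b11101100 ⊕ 0b00101000 = 0b11000100.
P[2]: T = 0b00000000, S = E(K, T) = 0b00101001; 0b10100011 ⊕ 0b00101001 = 0b10001010.
P[3]: T = 0b00000001, S = E(K, T) = 0b00101010; 0b01001111 ⊕ 0b00101010 = 0b01100101.
P[4]: T = 0b00000010, S = E(K, T) = 0b00101011; 0b00000000 ⊕ 0b00101011 = 0b00101011.
P[5]: T = 0b00000011, S = E(K, T) = 0b00101100; 0b00100111 ⊕ 0b00101100 = 0b00001011.

P[1] = 0b11000100, P[2] = 0b10001010, P[3] = 0b01100101, P[4] = 0b00101011, P[5] = 0b00001011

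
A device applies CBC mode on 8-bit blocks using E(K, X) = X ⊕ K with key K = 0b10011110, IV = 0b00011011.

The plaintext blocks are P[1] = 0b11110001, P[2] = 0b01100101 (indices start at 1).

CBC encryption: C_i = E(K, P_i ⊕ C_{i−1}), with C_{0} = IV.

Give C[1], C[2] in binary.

C[1] = 0b01110100, C[2] = 0b10001111

C[1]: P[1] ⊕ 0b00011011 = 0b11101010; E(K, 0b11101010) = 0b01110100.
C[2]: P[2] ⊕ 0b01110100 = 0b00010001; E(K, 0b00010001) = 0b10001111.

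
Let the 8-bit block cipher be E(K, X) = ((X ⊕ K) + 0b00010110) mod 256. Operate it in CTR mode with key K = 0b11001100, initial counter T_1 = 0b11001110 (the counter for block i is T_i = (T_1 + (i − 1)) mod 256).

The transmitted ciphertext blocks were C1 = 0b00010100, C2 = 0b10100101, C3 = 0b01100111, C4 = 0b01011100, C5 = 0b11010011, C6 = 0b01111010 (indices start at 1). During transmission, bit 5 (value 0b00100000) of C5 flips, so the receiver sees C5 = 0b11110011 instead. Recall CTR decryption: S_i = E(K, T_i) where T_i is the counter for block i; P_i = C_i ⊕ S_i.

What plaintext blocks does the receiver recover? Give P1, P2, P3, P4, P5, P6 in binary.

Only C5 changed, to 0b11110011. In CTR, a change in C_i flips the same bit in P_i only; the keystream is unaffected. Decrypting the received ciphertext:
P1: T = 0b11001110, S = E(K, T) = 0b00011000; 0b00010100 ⊕ 0b00011000 = 0b00001100.
P2: T = 0b11001111, S = E(K, T) = 0b00011001; 0b10100101 ⊕ 0b00011001 = 0b10111100.
P3: T = 0b11010000, S = E(K, T) = 0b00110010; 0b01100111 ⊕ 0b00110010 = 0b01010101.
P4: T = 0b11010001, S = E(K, T) = 0b00110011; 0b01011100 ⊕ 0b00110011 = 0b01101111.
P5: T = 0b11010010, S = E(K, T) = 0b00110100; 0b11110011 ⊕ 0b00110100 = 0b11000111.
P6: T = 0b11010011, S = E(K, T) = 0b00110101; 0b01111010 ⊕ 0b00110101 = 0b01001111.
Blocks that differ from the original plaintext: P5.

P1 = 0b00001100, P2 = 0b10111100, P3 = 0b01010101, P4 = 0b01101111, P5 = 0b11000111, P6 = 0b01001111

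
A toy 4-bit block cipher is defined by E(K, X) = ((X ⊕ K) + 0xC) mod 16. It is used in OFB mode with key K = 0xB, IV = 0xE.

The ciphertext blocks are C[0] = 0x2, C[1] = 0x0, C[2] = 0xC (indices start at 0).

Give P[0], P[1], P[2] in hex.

OFB decryption: S_i = E(K, S_{i−1}) with S_{−1} = IV; P_i = C_i ⊕ S_i.
P[0]: S = E(K, 0xE) = 0x1; 0x2 ⊕ 0x1 = 0x3.
P[1]: S = E(K, 0x1) = 0x6; 0x0 ⊕ 0x6 = 0x6.
P[2]: S = E(K, 0x6) = 0x9; 0xC ⊕ 0x9 = 0x5.

P[0] = 0x3, P[1] = 0x6, P[2] = 0x5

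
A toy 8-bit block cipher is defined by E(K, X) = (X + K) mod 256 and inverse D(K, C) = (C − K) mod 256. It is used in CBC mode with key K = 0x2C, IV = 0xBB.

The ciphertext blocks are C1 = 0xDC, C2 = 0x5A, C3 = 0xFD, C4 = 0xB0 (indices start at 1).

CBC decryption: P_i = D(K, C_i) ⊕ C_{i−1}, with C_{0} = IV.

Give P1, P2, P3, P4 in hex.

P1: D(K, 0xDC) = 0xB0; 0xB0 ⊕ 0xBB = 0x0B.
P2: D(K, 0x5A) = 0x2E; 0x2E ⊕ 0xDC = 0xF2.
P3: D(K, 0xFD) = 0xD1; 0xD1 ⊕ 0x5A = 0x8B.
P4: D(K, 0xB0) = 0x84; 0x84 ⊕ 0xFD = 0x79.

P1 = 0x0B, P2 = 0xF2, P3 = 0x8B, P4 = 0x79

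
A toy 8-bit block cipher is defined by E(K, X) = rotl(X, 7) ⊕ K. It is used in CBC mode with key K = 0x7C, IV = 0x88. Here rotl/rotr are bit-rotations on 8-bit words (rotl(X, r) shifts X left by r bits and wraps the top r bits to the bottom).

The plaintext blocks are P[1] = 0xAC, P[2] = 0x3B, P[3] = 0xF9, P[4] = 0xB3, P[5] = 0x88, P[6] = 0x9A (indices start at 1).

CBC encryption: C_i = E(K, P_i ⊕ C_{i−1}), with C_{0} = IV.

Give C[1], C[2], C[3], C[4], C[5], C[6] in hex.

C[1]: P[1] ⊕ 0x88 = 0x24; E(K, 0x24) = 0x6E.
C[2]: P[2] ⊕ 0x6E = 0x55; E(K, 0x55) = 0xD6.
C[3]: P[3] ⊕ 0xD6 = 0x2F; E(K, 0x2F) = 0xEB.
C[4]: P[4] ⊕ 0xEB = 0x58; E(K, 0x58) = 0x50.
C[5]: P[5] ⊕ 0x50 = 0xD8; E(K, 0xD8) = 0x10.
C[6]: P[6] ⊕ 0x10 = 0x8A; E(K, 0x8A) = 0x39.

C[1] = 0x6E, C[2] = 0xD6, C[3] = 0xEB, C[4] = 0x50, C[5] = 0x10, C[6] = 0x39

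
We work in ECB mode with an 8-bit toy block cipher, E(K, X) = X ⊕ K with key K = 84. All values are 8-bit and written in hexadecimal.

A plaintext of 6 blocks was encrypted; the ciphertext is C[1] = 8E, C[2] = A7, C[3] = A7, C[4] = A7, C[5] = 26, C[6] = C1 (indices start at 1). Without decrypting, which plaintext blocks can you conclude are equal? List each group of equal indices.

ECB encrypts each block independently with the same key, so equal ciphertext blocks imply equal plaintext blocks.
C[2] = C[3] = C[4] = A7, so P[2] = P[3] = P[4].

P[2] = P[3] = P[4]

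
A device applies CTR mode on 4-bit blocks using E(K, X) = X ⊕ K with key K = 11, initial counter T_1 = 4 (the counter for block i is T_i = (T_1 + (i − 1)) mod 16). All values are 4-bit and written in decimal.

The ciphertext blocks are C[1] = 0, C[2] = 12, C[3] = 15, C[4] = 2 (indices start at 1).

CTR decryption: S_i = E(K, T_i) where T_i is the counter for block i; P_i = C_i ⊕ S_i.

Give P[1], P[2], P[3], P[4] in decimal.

P[1] = 15, P[2] = 2, P[3] = 2, P[4] = 14

P[1]: T = 4, S = E(K, T) = 15; 0 ⊕ 15 = 15.
P[2]: T = 5, S = E(K, T) = 14; 12 ⊕ 14 = 2.
P[3]: T = 6, S = E(K, T) = 13; 15 ⊕ 13 = 2.
P[4]: T = 7, S = E(K, T) = 12; 2 ⊕ 12 = 14.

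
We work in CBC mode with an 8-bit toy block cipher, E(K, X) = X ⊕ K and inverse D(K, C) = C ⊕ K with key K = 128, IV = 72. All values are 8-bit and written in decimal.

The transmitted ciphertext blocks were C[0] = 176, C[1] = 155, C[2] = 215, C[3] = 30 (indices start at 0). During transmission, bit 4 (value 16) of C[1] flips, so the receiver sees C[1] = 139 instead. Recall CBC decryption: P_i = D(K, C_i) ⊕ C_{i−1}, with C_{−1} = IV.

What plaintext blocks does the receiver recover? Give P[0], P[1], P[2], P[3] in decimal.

P[0] = 120, P[1] = 187, P[2] = 220, P[3] = 73

Only C[1] changed, to 139. In CBC, a change in C_i garbles P_i and flips the same bit in P_{i+1}. Decrypting the received ciphertext:
P[0]: D(K, 176) = 48; 48 ⊕ 72 = 120.
P[1]: D(K, 139) = 11; 11 ⊕ 176 = 187.
P[2]: D(K, 215) = 87; 87 ⊕ 139 = 220.
P[3]: D(K, 30) = 158; 158 ⊕ 215 = 73.
Blocks that differ from the original plaintext: P[1], P[2].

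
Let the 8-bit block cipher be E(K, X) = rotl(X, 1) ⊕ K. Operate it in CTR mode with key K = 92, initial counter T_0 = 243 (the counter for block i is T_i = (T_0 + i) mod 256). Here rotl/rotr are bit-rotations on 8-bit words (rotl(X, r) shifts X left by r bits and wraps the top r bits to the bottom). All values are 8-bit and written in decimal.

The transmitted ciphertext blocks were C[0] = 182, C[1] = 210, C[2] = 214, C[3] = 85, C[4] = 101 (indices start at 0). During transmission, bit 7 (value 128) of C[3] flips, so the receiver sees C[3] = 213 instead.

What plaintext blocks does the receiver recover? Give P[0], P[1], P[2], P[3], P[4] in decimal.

CTR decryption: S_i = E(K, T_i) where T_i is the counter for block i; P_i = C_i ⊕ S_i.
Only C[3] changed, to 213. In CTR, a change in C_i flips the same bit in P_i only; the keystream is unaffected. Decrypting the received ciphertext:
P[0]: T = 243, S = E(K, T) = 187; 182 ⊕ 187 = 13.
P[1]: T = 244, S = E(K, T) = 181; 210 ⊕ 181 = 103.
P[2]: T = 245, S = E(K, T) = 183; 214 ⊕ 183 = 97.
P[3]: T = 246, S = E(K, T) = 177; 213 ⊕ 177 = 100.
P[4]: T = 247, S = E(K, T) = 179; 101 ⊕ 179 = 214.
Blocks that differ from the original plaintext: P[3].

P[0] = 13, P[1] = 103, P[2] = 97, P[3] = 100, P[4] = 214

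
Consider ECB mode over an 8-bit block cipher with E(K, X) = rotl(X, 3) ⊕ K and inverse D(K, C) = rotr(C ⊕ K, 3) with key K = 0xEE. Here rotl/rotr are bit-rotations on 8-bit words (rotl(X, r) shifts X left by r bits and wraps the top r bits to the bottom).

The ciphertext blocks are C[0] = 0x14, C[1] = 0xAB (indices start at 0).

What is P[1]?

ECB decryption: P_i = D(K, C_i).
P[1]: D(K, 0xAB) = 0xA8.

P[1] = 0xA8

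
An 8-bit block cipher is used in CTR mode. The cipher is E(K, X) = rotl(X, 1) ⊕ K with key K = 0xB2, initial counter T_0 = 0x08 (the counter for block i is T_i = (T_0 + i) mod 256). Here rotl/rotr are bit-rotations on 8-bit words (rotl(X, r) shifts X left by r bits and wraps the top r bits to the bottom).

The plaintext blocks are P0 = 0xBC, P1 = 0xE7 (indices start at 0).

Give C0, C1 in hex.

C0 = 0x1E, C1 = 0x47

CTR encryption: S_i = E(K, T_i) where T_i is the counter for block i; C_i = P_i ⊕ S_i.
C0: T = 0x08, S = E(K, T) = 0xA2; 0xBC ⊕ 0xA2 = 0x1E.
C1: T = 0x09, S = E(K, T) = 0xA0; 0xE7 ⊕ 0xA0 = 0x47.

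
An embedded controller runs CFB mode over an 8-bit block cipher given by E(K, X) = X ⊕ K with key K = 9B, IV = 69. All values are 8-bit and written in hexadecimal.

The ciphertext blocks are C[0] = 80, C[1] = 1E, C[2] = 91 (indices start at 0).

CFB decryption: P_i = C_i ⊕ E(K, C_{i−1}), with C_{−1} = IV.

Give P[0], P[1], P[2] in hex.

P[0]: E(K, 69) = F2; 80 ⊕ F2 = 72.
P[1]: E(K, 80) = 1B; 1E ⊕ 1B = 05.
P[2]: E(K, 1E) = 85; 91 ⊕ 85 = 14.

P[0] = 72, P[1] = 05, P[2] = 14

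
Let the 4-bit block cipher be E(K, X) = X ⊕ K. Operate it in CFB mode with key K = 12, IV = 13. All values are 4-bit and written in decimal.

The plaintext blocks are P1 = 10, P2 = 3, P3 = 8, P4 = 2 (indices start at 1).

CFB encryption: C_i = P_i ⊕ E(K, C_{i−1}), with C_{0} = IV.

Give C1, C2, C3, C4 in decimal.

C1: E(K, 13) = 1; 10 ⊕ 1 = 11.
C2: E(K, 11) = 7; 3 ⊕ 7 = 4.
C3: E(K, 4) = 8; 8 ⊕ 8 = 0.
C4: E(K, 0) = 12; 2 ⊕ 12 = 14.

C1 = 11, C2 = 4, C3 = 0, C4 = 14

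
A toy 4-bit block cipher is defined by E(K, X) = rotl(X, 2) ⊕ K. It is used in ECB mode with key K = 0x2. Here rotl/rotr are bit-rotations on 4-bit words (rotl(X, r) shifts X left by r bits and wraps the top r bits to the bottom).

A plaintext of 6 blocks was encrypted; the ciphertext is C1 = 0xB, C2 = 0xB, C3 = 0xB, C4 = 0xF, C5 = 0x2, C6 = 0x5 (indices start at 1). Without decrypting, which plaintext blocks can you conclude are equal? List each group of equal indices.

ECB encrypts each block independently with the same key, so equal ciphertext blocks imply equal plaintext blocks.
C1 = C2 = C3 = 0xB, so P1 = P2 = P3.

P1 = P2 = P3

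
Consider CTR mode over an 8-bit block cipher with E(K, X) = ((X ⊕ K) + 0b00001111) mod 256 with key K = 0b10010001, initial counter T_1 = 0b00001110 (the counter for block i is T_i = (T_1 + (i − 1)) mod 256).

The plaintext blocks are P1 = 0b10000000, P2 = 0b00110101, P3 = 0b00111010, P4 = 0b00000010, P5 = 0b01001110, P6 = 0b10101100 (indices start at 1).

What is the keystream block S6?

CTR encryption: S_i = E(K, T_i) where T_i is the counter for block i; C_i = P_i ⊕ S_i.
C1: T = 0b00001110, S = E(K, T) = 0b10101110; 0b10000000 ⊕ 0b10101110 = 0b00101110.
C2: T = 0b00001111, S = E(K, T) = 0b10101101; 0b00110101 ⊕ 0b10101101 = 0b10011000.
C3: T = 0b00010000, S = E(K, T) = 0b10010000; 0b00111010 ⊕ 0b10010000 = 0b10101010.
C4: T = 0b00010001, S = E(K, T) = 0b10001111; 0b00000010 ⊕ 0b10001111 = 0b10001101.
C5: T = 0b00010010, S = E(K, T) = 0b10010010; 0b01001110 ⊕ 0b10010010 = 0b11011100.
C6: T = 0b00010011, S = E(K, T) = 0b10010001; 0b10101100 ⊕ 0b10010001 = 0b00111101.
So S6 = 0b10010001.

0b10010001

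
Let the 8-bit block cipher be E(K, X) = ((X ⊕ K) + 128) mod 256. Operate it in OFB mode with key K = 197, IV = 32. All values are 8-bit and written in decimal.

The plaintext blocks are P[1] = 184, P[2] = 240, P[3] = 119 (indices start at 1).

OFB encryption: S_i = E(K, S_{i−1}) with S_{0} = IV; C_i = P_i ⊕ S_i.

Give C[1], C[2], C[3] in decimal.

C[1] = 221, C[2] = 208, C[3] = 18

C[1]: S = E(K, 32) = 101; 184 ⊕ 101 = 221.
C[2]: S = E(K, 101) = 32; 240 ⊕ 32 = 208.
C[3]: S = E(K, 32) = 101; 119 ⊕ 101 = 18.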